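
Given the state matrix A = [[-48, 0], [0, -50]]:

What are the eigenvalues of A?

For diagonal matrix, eigenvalues are diagonal entries: λ₁ = -48, λ₂ = -50.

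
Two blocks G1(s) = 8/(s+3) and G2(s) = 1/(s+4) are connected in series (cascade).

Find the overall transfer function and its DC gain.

Series: multiply transfer functions. G_eq = 8/(s+3) × 1/(s+4) = 8/((s+3)(s+4)). DC gain = 8/(3×4) = 0.6667.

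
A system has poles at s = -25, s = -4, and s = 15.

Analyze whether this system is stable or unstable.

Pole(s) at s = 15 are not in the left half-plane. System is unstable.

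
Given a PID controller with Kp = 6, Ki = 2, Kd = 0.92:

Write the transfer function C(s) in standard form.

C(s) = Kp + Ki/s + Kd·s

Substituting values: C(s) = 6 + 2/s + 0.92s = (0.92s² + 6s + 2)/s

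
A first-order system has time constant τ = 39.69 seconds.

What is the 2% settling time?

For first-order system, 2% settling time ≈ 4τ = 4 × 39.69 = 158.76 s.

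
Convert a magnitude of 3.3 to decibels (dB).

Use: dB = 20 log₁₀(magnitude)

dB = 20 log₁₀(3.3) = 10.4 dB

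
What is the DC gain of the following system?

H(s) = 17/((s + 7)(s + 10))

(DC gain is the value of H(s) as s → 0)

DC gain = H(0) = 17/(7 × 10) = 17/70 = 0.2429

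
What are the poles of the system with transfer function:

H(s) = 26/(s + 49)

Pole is where denominator = 0: s + 49 = 0, so s = -49.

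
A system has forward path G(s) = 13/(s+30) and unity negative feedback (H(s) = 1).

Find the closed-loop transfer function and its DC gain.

T(s) = G/(1+GH) = [13/(s+30)] / [1 + 13/(s+30)] = 13/(s+30+13) = 13/(s+43). DC gain = 13/43 = 0.3023.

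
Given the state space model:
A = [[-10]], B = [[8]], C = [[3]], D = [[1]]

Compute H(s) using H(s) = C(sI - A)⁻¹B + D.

(sI - A)⁻¹ = 1/(s + 10). H(s) = 3×8/(s + 10) + 1 = (s + 34)/(s + 10).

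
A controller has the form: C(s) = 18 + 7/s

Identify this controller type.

This is a Proportional-Integral (PI) controller.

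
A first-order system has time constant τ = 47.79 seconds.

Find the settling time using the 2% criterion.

For first-order system, 2% settling time ≈ 4τ = 4 × 47.79 = 191.16 s.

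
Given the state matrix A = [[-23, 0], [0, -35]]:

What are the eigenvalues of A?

For diagonal matrix, eigenvalues are diagonal entries: λ₁ = -23, λ₂ = -35.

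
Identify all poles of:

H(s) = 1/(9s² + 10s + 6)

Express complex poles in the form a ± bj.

Discriminant = 10² - 4×9×6 = 100 - 216 = -116 < 0, so the poles are a complex conjugate pair s = (-10 ± j√116)/(2×9). Real part = -10/(2×9) = -10/18 ≈ -0.5556; imaginary part = ±√116/(2×9) ≈ 0.5984. Poles: s = -0.5556 ± 0.5984j.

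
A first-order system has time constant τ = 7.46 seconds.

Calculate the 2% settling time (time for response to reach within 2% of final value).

For first-order system, 2% settling time ≈ 4τ = 4 × 7.46 = 29.84 s.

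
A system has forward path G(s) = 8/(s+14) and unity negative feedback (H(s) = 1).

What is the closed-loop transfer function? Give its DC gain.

T(s) = G/(1+GH) = [8/(s+14)] / [1 + 8/(s+14)] = 8/(s+14+8) = 8/(s+22). DC gain = 8/22 = 0.3636.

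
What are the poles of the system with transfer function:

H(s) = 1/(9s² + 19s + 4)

Discriminant = 19² - 4×9×4 = 361 - 144 = 217 > 0, so two distinct real poles. Using quadratic formula: s = (-19 ± √217)/(2×9) = (-19 ± √217)/18, with √217 ≈ 14.7309. s₁ ≈ -0.2372, s₂ ≈ -1.8739. Poles: s₁ = -0.2372, s₂ = -1.8739.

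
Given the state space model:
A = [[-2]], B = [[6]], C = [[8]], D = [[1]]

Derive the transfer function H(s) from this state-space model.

(sI - A)⁻¹ = 1/(s + 2). H(s) = 8×6/(s + 2) + 1 = (s + 50)/(s + 2).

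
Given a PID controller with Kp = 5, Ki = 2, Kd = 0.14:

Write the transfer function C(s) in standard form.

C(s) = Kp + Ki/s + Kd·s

Substituting values: C(s) = 5 + 2/s + 0.14s = (0.14s² + 5s + 2)/s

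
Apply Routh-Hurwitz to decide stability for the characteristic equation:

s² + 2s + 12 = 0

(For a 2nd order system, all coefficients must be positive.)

Coefficients: 1, 2, 12. All positive, so system is stable.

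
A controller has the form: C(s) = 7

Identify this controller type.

This is a Proportional (P) controller.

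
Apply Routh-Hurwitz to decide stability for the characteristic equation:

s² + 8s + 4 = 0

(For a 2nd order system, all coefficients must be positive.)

Coefficients: 1, 8, 4. All positive, so system is stable.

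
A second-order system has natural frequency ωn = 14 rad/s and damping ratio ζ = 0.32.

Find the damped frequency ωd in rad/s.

ωd = ωn√(1 - ζ²) = 14√(1 - 0.32²) = 13.26 rad/s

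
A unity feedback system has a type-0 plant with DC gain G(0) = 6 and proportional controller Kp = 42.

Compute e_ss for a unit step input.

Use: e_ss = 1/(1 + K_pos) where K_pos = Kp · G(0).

K_pos = Kp · G(0) = 42 × 6 = 252. e_ss = 1/(1 + 252) = 0.0040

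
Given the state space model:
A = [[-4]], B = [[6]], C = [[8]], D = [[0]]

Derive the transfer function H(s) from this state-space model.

(sI - A)⁻¹ = 1/(s + 4). H(s) = 8 × 6/(s + 4) + 0 = 48/(s + 4).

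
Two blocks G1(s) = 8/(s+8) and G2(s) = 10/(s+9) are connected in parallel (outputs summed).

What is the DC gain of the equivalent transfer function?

Parallel: G_eq = G1 + G2. DC gain = G1(0) + G2(0) = 8/8 + 10/9 = 1 + 1.1111 = 2.1111.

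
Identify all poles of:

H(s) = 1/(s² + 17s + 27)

Discriminant = 17² - 4×1×27 = 289 - 108 = 181 > 0, so two distinct real poles. Using quadratic formula: s = (-17 ± √181)/(2×1) = (-17 ± √181)/2, with √181 ≈ 13.4536. s₁ ≈ -1.7732, s₂ ≈ -15.2268. Poles: s₁ = -1.7732, s₂ = -15.2268.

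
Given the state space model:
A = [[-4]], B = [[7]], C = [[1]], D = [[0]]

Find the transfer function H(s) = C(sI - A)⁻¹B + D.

(sI - A)⁻¹ = 1/(s + 4). H(s) = 1 × 7/(s + 4) + 0 = 7/(s + 4).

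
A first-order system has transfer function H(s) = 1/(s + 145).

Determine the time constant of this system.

For H(s) = 1/(s + 1/τ), the pole is at -1/τ = -145, so τ = 1/145 = 0.0069 s.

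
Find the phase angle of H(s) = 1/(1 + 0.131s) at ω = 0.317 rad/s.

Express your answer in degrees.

Phase = -arctan(ωτ) = -arctan(0.317 × 0.131) = -2.4°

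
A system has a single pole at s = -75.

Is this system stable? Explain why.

Pole at s = -75 is in the left half-plane. Stable.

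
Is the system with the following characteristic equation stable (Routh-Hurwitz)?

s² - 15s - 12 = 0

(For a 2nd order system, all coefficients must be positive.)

Coefficients: 1, -15, -12. b=-15, c=-12 not positive, so system is unstable.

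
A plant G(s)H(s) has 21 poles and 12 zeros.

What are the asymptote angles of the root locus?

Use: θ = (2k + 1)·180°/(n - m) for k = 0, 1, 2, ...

n - m = 21 - 12 = 9. Angles: θk = (2k + 1)·180°/9 = 20°, 60°, 100°, 140°, 180°, 220°, 260°, 300°, 340°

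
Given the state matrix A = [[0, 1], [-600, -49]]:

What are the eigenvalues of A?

det(A - λI) = λ² - (-49)λ + 600 = (λ - (-25))(λ - (-24)). Eigenvalues: -25, -24.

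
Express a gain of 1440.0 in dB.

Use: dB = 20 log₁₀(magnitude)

dB = 20 log₁₀(1440.0) = 63.2 dB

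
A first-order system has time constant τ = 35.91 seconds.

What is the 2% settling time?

For first-order system, 2% settling time ≈ 4τ = 4 × 35.91 = 143.64 s.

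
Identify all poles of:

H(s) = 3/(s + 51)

Pole is where denominator = 0: s + 51 = 0, so s = -51.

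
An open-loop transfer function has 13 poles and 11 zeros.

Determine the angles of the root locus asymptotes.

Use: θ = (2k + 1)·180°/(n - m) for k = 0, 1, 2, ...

n - m = 13 - 11 = 2. Angles: θk = (2k + 1)·180°/2 = 90°, 270°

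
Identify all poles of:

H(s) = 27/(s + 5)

Pole is where denominator = 0: s + 5 = 0, so s = -5.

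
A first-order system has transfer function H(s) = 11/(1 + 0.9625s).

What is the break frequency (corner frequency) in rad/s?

Corner frequency = 1/τ = 1/0.9625 = 1.039 rad/s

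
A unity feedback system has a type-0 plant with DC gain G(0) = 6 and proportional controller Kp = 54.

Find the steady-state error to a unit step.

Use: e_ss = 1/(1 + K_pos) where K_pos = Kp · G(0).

K_pos = Kp · G(0) = 54 × 6 = 324. e_ss = 1/(1 + 324) = 0.0031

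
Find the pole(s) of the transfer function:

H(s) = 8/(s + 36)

Pole is where denominator = 0: s + 36 = 0, so s = -36.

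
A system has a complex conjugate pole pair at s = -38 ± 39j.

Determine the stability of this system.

Real part of poles is -38 (< 0, left half-plane). Stable.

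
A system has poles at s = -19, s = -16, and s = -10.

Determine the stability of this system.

All poles are in the left half-plane. System is stable.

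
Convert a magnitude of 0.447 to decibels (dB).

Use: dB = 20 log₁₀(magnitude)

dB = 20 log₁₀(0.447) = -7.0 dB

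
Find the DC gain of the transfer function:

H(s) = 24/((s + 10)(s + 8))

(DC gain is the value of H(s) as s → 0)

DC gain = H(0) = 24/(10 × 8) = 24/80 = 0.3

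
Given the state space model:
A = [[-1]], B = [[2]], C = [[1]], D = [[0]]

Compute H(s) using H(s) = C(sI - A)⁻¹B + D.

(sI - A)⁻¹ = 1/(s + 1). H(s) = 1 × 2/(s + 1) + 0 = 2/(s + 1).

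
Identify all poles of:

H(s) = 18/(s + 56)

Pole is where denominator = 0: s + 56 = 0, so s = -56.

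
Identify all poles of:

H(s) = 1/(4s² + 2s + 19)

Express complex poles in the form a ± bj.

Discriminant = 2² - 4×4×19 = 4 - 304 = -300 < 0, so the poles are a complex conjugate pair s = (-2 ± j√300)/(2×4). Real part = -2/(2×4) = -2/8 = -0.25; imaginary part = ±√300/(2×4) ≈ 2.1651. Poles: s = -0.25 ± 2.1651j.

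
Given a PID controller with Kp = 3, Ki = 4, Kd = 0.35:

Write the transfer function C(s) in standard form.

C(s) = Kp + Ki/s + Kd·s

Substituting values: C(s) = 3 + 4/s + 0.35s = (0.35s² + 3s + 4)/s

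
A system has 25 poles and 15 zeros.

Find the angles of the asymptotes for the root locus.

n - m = 25 - 15 = 10. Angles: θk = (2k + 1)·180°/10 = 18°, 54°, 90°, 126°, 162°, 198°, 234°, 270°, 306°, 342°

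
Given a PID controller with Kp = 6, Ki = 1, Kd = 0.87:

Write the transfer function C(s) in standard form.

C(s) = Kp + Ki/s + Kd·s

Substituting values: C(s) = 6 + 1/s + 0.87s = (0.87s² + 6s + 1)/s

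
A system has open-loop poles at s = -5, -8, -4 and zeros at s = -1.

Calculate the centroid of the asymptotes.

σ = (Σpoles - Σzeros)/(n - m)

σ = (Σpoles - Σzeros)/(n - m) = (-17 - (-1))/(3 - 1) = -16/2 = -8.0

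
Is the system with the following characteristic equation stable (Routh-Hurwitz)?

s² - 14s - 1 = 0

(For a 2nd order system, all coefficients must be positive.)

Coefficients: 1, -14, -1. b=-14, c=-1 not positive, so system is unstable.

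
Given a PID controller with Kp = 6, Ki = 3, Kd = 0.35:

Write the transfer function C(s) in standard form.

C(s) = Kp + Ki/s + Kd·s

Substituting values: C(s) = 6 + 3/s + 0.35s = (0.35s² + 6s + 3)/s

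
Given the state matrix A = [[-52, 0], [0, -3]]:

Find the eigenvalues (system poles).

For diagonal matrix, eigenvalues are diagonal entries: λ₁ = -52, λ₂ = -3.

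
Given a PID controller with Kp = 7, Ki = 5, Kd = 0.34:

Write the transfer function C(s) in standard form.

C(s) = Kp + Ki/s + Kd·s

Substituting values: C(s) = 7 + 5/s + 0.34s = (0.34s² + 7s + 5)/s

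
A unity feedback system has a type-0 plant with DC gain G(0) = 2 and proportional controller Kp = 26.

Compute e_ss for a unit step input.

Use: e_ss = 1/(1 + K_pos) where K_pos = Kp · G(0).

K_pos = Kp · G(0) = 26 × 2 = 52. e_ss = 1/(1 + 52) = 0.0189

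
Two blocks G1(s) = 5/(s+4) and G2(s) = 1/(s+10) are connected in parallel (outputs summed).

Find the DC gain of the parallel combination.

Parallel: G_eq = G1 + G2. DC gain = G1(0) + G2(0) = 5/4 + 1/10 = 1.25 + 0.1 = 1.35.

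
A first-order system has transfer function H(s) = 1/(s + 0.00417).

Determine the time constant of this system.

For H(s) = 1/(s + 1/τ), the pole is at -1/τ = -0.00417, so τ = 1/0.00417 = 239.8 s.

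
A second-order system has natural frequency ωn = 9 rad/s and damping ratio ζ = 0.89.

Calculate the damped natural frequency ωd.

ωd = ωn√(1 - ζ²) = 9√(1 - 0.89²) = 4.1 rad/s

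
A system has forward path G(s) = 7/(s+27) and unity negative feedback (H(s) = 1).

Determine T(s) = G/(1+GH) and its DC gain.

T(s) = G/(1+GH) = [7/(s+27)] / [1 + 7/(s+27)] = 7/(s+27+7) = 7/(s+34). DC gain = 7/34 = 0.2059.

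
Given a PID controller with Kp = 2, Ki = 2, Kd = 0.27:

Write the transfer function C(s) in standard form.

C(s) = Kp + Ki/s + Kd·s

Substituting values: C(s) = 2 + 2/s + 0.27s = (0.27s² + 2s + 2)/s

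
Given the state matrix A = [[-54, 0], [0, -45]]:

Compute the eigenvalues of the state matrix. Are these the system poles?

For diagonal matrix, eigenvalues are diagonal entries: λ₁ = -54, λ₂ = -45. Eigenvalues of A = system poles.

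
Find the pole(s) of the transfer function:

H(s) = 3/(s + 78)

Pole is where denominator = 0: s + 78 = 0, so s = -78.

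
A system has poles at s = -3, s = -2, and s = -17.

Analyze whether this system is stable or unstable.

All poles are in the left half-plane. System is stable.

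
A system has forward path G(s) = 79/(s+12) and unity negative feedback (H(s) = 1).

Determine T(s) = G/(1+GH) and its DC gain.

T(s) = G/(1+GH) = [79/(s+12)] / [1 + 79/(s+12)] = 79/(s+12+79) = 79/(s+91). DC gain = 79/91 = 0.8681.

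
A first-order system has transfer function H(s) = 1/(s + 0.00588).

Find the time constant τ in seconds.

For H(s) = 1/(s + 1/τ), the pole is at -1/τ = -0.00588, so τ = 1/0.00588 = 170.1 s.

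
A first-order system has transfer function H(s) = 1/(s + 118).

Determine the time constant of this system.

For H(s) = 1/(s + 1/τ), the pole is at -1/τ = -118, so τ = 1/118 = 0.0085 s.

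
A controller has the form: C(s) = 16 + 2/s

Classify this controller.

This is a Proportional-Integral (PI) controller.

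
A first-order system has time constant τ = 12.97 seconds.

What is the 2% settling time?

For first-order system, 2% settling time ≈ 4τ = 4 × 12.97 = 51.88 s.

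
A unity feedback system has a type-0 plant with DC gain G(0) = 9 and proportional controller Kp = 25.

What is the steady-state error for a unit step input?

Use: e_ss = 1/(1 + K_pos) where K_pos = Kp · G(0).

K_pos = Kp · G(0) = 25 × 9 = 225. e_ss = 1/(1 + 225) = 0.0044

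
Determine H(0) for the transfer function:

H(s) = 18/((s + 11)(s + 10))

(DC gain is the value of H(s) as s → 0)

DC gain = H(0) = 18/(11 × 10) = 18/110 = 0.1636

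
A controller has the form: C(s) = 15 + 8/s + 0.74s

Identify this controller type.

This is a Proportional-Integral-Derivative (PID) controller.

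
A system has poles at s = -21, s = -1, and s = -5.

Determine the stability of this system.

All poles are in the left half-plane. System is stable.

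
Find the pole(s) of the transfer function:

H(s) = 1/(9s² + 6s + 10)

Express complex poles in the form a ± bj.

Discriminant = 6² - 4×9×10 = 36 - 360 = -324 < 0, so the poles are a complex conjugate pair s = (-6 ± j√324)/(2×9). Real part = -6/(2×9) = -6/18 ≈ -0.3333; imaginary part = ±√324/(2×9) = 18/18 = 1. Poles: s = -0.3333 ± 1j.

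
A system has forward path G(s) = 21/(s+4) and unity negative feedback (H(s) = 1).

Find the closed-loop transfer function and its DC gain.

T(s) = G/(1+GH) = [21/(s+4)] / [1 + 21/(s+4)] = 21/(s+4+21) = 21/(s+25). DC gain = 21/25 = 0.84.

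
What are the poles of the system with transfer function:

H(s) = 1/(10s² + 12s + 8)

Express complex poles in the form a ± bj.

Discriminant = 12² - 4×10×8 = 144 - 320 = -176 < 0, so the poles are a complex conjugate pair s = (-12 ± j√176)/(2×10). Real part = -12/(2×10) = -12/20 = -0.6; imaginary part = ±√176/(2×10) ≈ 0.6633. Poles: s = -0.6 ± 0.6633j.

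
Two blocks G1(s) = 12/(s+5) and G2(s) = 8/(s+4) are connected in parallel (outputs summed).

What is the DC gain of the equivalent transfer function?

Parallel: G_eq = G1 + G2. DC gain = G1(0) + G2(0) = 12/5 + 8/4 = 2.4 + 2 = 4.4.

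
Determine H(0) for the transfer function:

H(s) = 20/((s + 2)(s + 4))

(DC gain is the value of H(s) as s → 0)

DC gain = H(0) = 20/(2 × 4) = 20/8 = 2.5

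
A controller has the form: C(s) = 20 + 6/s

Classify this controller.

This is a Proportional-Integral (PI) controller.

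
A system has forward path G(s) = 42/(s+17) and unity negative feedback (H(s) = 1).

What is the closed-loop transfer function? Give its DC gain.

T(s) = G/(1+GH) = [42/(s+17)] / [1 + 42/(s+17)] = 42/(s+17+42) = 42/(s+59). DC gain = 42/59 = 0.7119.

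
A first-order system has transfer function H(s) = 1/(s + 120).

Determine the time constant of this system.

For H(s) = 1/(s + 1/τ), the pole is at -1/τ = -120, so τ = 1/120 = 0.0083 s.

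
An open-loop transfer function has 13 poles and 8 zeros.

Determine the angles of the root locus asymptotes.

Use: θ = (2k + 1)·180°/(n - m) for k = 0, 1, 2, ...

n - m = 13 - 8 = 5. Angles: θk = (2k + 1)·180°/5 = 36°, 108°, 180°, 252°, 324°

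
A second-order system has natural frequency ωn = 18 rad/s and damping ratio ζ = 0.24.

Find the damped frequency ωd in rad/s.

ωd = ωn√(1 - ζ²) = 18√(1 - 0.24²) = 17.47 rad/s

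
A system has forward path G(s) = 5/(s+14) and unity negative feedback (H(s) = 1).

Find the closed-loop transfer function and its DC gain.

T(s) = G/(1+GH) = [5/(s+14)] / [1 + 5/(s+14)] = 5/(s+14+5) = 5/(s+19). DC gain = 5/19 = 0.2632.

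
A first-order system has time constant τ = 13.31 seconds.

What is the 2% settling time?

For first-order system, 2% settling time ≈ 4τ = 4 × 13.31 = 53.24 s.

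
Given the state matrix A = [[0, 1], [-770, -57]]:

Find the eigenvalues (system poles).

det(A - λI) = λ² - (-57)λ + 770 = (λ - (-22))(λ - (-35)). Eigenvalues: -22, -35.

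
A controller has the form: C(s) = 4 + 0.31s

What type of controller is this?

This is a Proportional-Derivative (PD) controller.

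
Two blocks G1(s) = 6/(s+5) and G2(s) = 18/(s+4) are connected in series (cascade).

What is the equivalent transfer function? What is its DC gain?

Series: multiply transfer functions. G_eq = 6/(s+5) × 18/(s+4) = 108/((s+5)(s+4)). DC gain = 108/(5×4) = 5.4.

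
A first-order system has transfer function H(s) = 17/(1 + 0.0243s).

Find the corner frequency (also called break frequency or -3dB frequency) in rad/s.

Corner frequency = 1/τ = 1/0.0243 = 41.152 rad/s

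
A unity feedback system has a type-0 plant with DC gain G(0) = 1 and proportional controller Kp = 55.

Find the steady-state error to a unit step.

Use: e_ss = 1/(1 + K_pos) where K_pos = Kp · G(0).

K_pos = Kp · G(0) = 55 × 1 = 55. e_ss = 1/(1 + 55) = 0.0179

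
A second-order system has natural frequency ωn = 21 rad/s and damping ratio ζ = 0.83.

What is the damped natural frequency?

ωd = ωn√(1 - ζ²) = 21√(1 - 0.83²) = 11.71 rad/s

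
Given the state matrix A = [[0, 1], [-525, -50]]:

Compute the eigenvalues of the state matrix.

det(A - λI) = λ² - (-50)λ + 525 = (λ - (-15))(λ - (-35)). Eigenvalues: -15, -35.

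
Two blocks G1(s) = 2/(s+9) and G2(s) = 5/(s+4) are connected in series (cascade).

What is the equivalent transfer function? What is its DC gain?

Series: multiply transfer functions. G_eq = 2/(s+9) × 5/(s+4) = 10/((s+9)(s+4)). DC gain = 10/(9×4) = 0.2778.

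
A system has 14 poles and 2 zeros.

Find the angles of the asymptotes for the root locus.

n - m = 14 - 2 = 12. Angles: θk = (2k + 1)·180°/12 = 15°, 45°, 75°, 105°, 135°, 165°, 195°, 225°, 255°, 285°, 315°, 345°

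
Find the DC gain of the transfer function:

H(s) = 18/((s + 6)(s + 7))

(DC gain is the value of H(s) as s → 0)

DC gain = H(0) = 18/(6 × 7) = 18/42 = 0.4286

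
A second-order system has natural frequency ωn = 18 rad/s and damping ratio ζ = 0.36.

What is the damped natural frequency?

ωd = ωn√(1 - ζ²) = 18√(1 - 0.36²) = 16.79 rad/s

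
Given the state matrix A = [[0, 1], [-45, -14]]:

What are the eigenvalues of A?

det(A - λI) = λ² - (-14)λ + 45 = (λ - (-9))(λ - (-5)). Eigenvalues: -9, -5.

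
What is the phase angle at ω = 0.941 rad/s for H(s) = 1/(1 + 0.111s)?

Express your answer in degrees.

Phase = -arctan(ωτ) = -arctan(0.941 × 0.111) = -6.0°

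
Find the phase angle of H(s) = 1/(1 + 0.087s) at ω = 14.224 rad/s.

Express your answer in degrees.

Phase = -arctan(ωτ) = -arctan(14.224 × 0.087) = -51.1°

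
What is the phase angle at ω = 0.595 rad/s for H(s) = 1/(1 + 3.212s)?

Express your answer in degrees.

Phase = -arctan(ωτ) = -arctan(0.595 × 3.212) = -62.4°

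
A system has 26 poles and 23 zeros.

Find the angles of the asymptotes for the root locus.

n - m = 26 - 23 = 3. Angles: θk = (2k + 1)·180°/3 = 60°, 180°, 300°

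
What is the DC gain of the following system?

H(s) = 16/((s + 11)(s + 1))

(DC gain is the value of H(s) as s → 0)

DC gain = H(0) = 16/(11 × 1) = 16/11 = 1.4545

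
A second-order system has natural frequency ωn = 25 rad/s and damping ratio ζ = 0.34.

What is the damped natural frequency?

ωd = ωn√(1 - ζ²) = 25√(1 - 0.34²) = 23.51 rad/s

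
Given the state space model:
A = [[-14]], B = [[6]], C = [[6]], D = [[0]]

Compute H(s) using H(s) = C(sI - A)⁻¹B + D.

(sI - A)⁻¹ = 1/(s + 14). H(s) = 6 × 6/(s + 14) + 0 = 36/(s + 14).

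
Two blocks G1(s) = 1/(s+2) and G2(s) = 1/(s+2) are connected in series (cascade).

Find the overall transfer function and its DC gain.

Series: multiply transfer functions. G_eq = 1/(s+2) × 1/(s+2) = 1/((s+2)(s+2)). DC gain = 1/(2×2) = 0.25.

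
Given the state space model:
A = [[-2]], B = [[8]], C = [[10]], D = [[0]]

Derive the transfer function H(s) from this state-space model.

(sI - A)⁻¹ = 1/(s + 2). H(s) = 10 × 8/(s + 2) + 0 = 80/(s + 2).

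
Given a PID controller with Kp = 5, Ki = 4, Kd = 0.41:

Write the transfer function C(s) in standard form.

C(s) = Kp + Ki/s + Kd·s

Substituting values: C(s) = 5 + 4/s + 0.41s = (0.41s² + 5s + 4)/s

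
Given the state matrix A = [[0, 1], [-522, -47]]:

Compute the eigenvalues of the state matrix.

det(A - λI) = λ² - (-47)λ + 522 = (λ - (-18))(λ - (-29)). Eigenvalues: -18, -29.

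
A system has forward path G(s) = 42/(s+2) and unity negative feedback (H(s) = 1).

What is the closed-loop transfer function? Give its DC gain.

T(s) = G/(1+GH) = [42/(s+2)] / [1 + 42/(s+2)] = 42/(s+2+42) = 42/(s+44). DC gain = 42/44 = 0.9545.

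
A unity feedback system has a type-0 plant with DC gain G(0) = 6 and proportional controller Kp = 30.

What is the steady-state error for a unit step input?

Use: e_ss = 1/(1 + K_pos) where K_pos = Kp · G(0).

K_pos = Kp · G(0) = 30 × 6 = 180. e_ss = 1/(1 + 180) = 0.0055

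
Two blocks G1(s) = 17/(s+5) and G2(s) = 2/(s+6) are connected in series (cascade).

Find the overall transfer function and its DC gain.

Series: multiply transfer functions. G_eq = 17/(s+5) × 2/(s+6) = 34/((s+5)(s+6)). DC gain = 34/(5×6) = 1.1333.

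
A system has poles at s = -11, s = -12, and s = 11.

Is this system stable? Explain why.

Pole(s) at s = 11 are not in the left half-plane. System is unstable.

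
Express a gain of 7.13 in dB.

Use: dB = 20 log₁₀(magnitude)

dB = 20 log₁₀(7.13) = 17.1 dB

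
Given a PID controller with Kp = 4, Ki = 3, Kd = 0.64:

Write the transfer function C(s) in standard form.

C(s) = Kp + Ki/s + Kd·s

Substituting values: C(s) = 4 + 3/s + 0.64s = (0.64s² + 4s + 3)/s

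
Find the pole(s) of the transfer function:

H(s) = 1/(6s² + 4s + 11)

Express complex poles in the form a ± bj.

Discriminant = 4² - 4×6×11 = 16 - 264 = -248 < 0, so the poles are a complex conjugate pair s = (-4 ± j√248)/(2×6). Real part = -4/(2×6) = -4/12 ≈ -0.3333; imaginary part = ±√248/(2×6) ≈ 1.3123. Poles: s = -0.3333 ± 1.3123j.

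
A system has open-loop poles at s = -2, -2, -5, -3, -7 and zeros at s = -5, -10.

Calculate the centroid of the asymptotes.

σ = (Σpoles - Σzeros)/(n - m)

σ = (Σpoles - Σzeros)/(n - m) = (-19 - (-15))/(5 - 2) = -4/3 = -1.33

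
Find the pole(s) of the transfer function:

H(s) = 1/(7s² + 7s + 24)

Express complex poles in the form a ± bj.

Discriminant = 7² - 4×7×24 = 49 - 672 = -623 < 0, so the poles are a complex conjugate pair s = (-7 ± j√623)/(2×7). Real part = -7/(2×7) = -7/14 = -0.5; imaginary part = ±√623/(2×7) ≈ 1.7829. Poles: s = -0.5 ± 1.7829j.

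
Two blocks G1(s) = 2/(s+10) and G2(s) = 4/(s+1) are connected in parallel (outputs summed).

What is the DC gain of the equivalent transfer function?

Parallel: G_eq = G1 + G2. DC gain = G1(0) + G2(0) = 2/10 + 4/1 = 0.2 + 4 = 4.2.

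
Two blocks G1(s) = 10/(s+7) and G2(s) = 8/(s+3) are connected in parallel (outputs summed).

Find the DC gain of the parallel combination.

Parallel: G_eq = G1 + G2. DC gain = G1(0) + G2(0) = 10/7 + 8/3 = 1.4286 + 2.6667 = 4.0952.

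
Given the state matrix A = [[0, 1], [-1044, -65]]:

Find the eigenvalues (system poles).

det(A - λI) = λ² - (-65)λ + 1044 = (λ - (-29))(λ - (-36)). Eigenvalues: -29, -36.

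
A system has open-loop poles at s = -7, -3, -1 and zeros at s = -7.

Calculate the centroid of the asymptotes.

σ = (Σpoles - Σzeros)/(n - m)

σ = (Σpoles - Σzeros)/(n - m) = (-11 - (-7))/(3 - 1) = -4/2 = -2.0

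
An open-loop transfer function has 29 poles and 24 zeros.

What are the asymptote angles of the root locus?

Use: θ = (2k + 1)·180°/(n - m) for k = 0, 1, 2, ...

n - m = 29 - 24 = 5. Angles: θk = (2k + 1)·180°/5 = 36°, 108°, 180°, 252°, 324°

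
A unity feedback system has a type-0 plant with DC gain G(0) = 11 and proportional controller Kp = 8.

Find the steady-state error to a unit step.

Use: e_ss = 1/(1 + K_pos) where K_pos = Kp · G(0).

K_pos = Kp · G(0) = 8 × 11 = 88. e_ss = 1/(1 + 88) = 0.0112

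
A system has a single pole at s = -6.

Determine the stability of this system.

Pole at s = -6 is in the left half-plane. Stable.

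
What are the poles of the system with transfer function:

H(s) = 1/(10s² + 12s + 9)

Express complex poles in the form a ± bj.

Discriminant = 12² - 4×10×9 = 144 - 360 = -216 < 0, so the poles are a complex conjugate pair s = (-12 ± j√216)/(2×10). Real part = -12/(2×10) = -12/20 = -0.6; imaginary part = ±√216/(2×10) ≈ 0.7348. Poles: s = -0.6 ± 0.7348j.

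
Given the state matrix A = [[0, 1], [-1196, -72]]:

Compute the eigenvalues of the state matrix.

det(A - λI) = λ² - (-72)λ + 1196 = (λ - (-46))(λ - (-26)). Eigenvalues: -46, -26.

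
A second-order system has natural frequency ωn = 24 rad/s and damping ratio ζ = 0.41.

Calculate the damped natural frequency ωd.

ωd = ωn√(1 - ζ²) = 24√(1 - 0.41²) = 21.89 rad/s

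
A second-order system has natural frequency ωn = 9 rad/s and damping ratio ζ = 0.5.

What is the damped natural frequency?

ωd = ωn√(1 - ζ²) = 9√(1 - 0.5²) = 7.79 rad/s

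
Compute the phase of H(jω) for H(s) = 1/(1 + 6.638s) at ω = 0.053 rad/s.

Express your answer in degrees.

Phase = -arctan(ωτ) = -arctan(0.053 × 6.638) = -19.4°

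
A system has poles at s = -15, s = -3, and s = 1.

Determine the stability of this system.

Pole(s) at s = 1 are not in the left half-plane. System is unstable.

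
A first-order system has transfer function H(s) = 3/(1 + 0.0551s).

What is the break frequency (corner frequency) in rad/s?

Corner frequency = 1/τ = 1/0.0551 = 18.149 rad/s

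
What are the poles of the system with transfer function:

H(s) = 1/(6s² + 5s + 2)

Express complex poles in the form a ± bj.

Discriminant = 5² - 4×6×2 = 25 - 48 = -23 < 0, so the poles are a complex conjugate pair s = (-5 ± j√23)/(2×6). Real part = -5/(2×6) = -5/12 ≈ -0.4167; imaginary part = ±√23/(2×6) ≈ 0.3997. Poles: s = -0.4167 ± 0.3997j.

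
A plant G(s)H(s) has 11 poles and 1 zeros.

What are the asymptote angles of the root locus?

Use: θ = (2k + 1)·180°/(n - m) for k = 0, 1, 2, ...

n - m = 11 - 1 = 10. Angles: θk = (2k + 1)·180°/10 = 18°, 54°, 90°, 126°, 162°, 198°, 234°, 270°, 306°, 342°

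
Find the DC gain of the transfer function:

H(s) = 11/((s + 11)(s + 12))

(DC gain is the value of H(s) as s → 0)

DC gain = H(0) = 11/(11 × 12) = 11/132 = 0.0833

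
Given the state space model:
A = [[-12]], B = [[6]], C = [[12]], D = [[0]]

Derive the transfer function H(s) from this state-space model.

(sI - A)⁻¹ = 1/(s + 12). H(s) = 12 × 6/(s + 12) + 0 = 72/(s + 12).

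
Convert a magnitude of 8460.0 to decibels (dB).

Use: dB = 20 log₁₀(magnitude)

dB = 20 log₁₀(8460.0) = 78.5 dB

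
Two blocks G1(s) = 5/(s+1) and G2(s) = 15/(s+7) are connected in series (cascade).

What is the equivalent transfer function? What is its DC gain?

Series: multiply transfer functions. G_eq = 5/(s+1) × 15/(s+7) = 75/((s+1)(s+7)). DC gain = 75/(1×7) = 10.7143.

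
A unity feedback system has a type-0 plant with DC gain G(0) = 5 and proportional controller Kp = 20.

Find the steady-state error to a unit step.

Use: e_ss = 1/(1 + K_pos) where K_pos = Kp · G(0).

K_pos = Kp · G(0) = 20 × 5 = 100. e_ss = 1/(1 + 100) = 0.0099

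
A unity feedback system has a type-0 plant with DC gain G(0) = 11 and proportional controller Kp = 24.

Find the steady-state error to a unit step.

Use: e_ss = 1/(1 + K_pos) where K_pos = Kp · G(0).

K_pos = Kp · G(0) = 24 × 11 = 264. e_ss = 1/(1 + 264) = 0.0038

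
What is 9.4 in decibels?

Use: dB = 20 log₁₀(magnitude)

dB = 20 log₁₀(9.4) = 19.5 dB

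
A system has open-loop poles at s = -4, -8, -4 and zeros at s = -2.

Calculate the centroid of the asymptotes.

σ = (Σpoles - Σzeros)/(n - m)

σ = (Σpoles - Σzeros)/(n - m) = (-16 - (-2))/(3 - 1) = -14/2 = -7.0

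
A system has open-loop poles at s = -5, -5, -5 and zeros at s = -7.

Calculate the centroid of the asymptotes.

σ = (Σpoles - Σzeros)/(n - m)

σ = (Σpoles - Σzeros)/(n - m) = (-15 - (-7))/(3 - 1) = -8/2 = -4.0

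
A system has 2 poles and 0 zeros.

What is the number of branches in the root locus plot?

Root locus has n branches where n = number of poles = 2.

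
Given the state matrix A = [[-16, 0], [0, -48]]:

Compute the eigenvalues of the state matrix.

For diagonal matrix, eigenvalues are diagonal entries: λ₁ = -16, λ₂ = -48.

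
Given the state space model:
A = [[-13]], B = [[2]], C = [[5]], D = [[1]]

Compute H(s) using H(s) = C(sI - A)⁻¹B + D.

(sI - A)⁻¹ = 1/(s + 13). H(s) = 5×2/(s + 13) + 1 = (s + 23)/(s + 13).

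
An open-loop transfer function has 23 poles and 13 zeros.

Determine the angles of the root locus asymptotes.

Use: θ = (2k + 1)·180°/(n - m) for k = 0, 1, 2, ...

n - m = 23 - 13 = 10. Angles: θk = (2k + 1)·180°/10 = 18°, 54°, 90°, 126°, 162°, 198°, 234°, 270°, 306°, 342°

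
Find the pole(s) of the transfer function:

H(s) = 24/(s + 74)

Pole is where denominator = 0: s + 74 = 0, so s = -74.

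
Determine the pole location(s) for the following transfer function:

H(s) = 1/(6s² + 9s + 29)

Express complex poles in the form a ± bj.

Discriminant = 9² - 4×6×29 = 81 - 696 = -615 < 0, so the poles are a complex conjugate pair s = (-9 ± j√615)/(2×6). Real part = -9/(2×6) = -9/12 = -0.75; imaginary part = ±√615/(2×6) ≈ 2.0666. Poles: s = -0.75 ± 2.0666j.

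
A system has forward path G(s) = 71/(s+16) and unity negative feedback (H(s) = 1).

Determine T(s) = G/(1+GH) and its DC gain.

T(s) = G/(1+GH) = [71/(s+16)] / [1 + 71/(s+16)] = 71/(s+16+71) = 71/(s+87). DC gain = 71/87 = 0.8161.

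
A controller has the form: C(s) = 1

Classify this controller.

This is a Proportional (P) controller.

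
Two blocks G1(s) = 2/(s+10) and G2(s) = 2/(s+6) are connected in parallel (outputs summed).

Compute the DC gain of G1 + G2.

Parallel: G_eq = G1 + G2. DC gain = G1(0) + G2(0) = 2/10 + 2/6 = 0.2 + 0.3333 = 0.5333.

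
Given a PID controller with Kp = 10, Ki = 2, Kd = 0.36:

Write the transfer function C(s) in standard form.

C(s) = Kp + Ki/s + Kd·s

Substituting values: C(s) = 10 + 2/s + 0.36s = (0.36s² + 10s + 2)/s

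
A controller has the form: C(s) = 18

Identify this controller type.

This is a Proportional (P) controller.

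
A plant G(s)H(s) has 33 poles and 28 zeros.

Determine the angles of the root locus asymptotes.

n - m = 33 - 28 = 5. Angles: θk = (2k + 1)·180°/5 = 36°, 108°, 180°, 252°, 324°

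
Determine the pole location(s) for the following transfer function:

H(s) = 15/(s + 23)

Pole is where denominator = 0: s + 23 = 0, so s = -23.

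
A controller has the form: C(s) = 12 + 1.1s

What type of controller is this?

This is a Proportional-Derivative (PD) controller.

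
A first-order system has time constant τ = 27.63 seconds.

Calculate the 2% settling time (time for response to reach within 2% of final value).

For first-order system, 2% settling time ≈ 4τ = 4 × 27.63 = 110.52 s.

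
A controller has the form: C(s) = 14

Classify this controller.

This is a Proportional (P) controller.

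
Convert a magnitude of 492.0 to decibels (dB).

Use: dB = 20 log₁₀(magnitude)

dB = 20 log₁₀(492.0) = 53.8 dB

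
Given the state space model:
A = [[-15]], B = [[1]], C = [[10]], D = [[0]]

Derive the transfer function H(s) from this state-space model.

(sI - A)⁻¹ = 1/(s + 15). H(s) = 10 × 1/(s + 15) + 0 = 10/(s + 15).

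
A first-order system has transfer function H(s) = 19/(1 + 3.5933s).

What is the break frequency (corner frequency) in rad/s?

Corner frequency = 1/τ = 1/3.5933 = 0.278 rad/s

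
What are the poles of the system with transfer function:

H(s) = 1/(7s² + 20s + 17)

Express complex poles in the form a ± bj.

Discriminant = 20² - 4×7×17 = 400 - 476 = -76 < 0, so the poles are a complex conjugate pair s = (-20 ± j√76)/(2×7). Real part = -20/(2×7) = -20/14 ≈ -1.4286; imaginary part = ±√76/(2×7) ≈ 0.6227. Poles: s = -1.4286 ± 0.6227j.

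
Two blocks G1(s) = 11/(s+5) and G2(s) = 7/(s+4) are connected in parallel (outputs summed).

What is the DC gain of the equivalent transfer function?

Parallel: G_eq = G1 + G2. DC gain = G1(0) + G2(0) = 11/5 + 7/4 = 2.2 + 1.75 = 3.95.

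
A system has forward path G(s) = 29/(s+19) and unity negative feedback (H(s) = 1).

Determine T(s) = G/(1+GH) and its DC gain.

T(s) = G/(1+GH) = [29/(s+19)] / [1 + 29/(s+19)] = 29/(s+19+29) = 29/(s+48). DC gain = 29/48 = 0.6042.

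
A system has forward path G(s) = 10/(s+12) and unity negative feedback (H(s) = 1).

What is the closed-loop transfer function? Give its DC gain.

T(s) = G/(1+GH) = [10/(s+12)] / [1 + 10/(s+12)] = 10/(s+12+10) = 10/(s+22). DC gain = 10/22 = 0.4545.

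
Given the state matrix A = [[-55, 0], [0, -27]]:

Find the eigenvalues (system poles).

For diagonal matrix, eigenvalues are diagonal entries: λ₁ = -55, λ₂ = -27.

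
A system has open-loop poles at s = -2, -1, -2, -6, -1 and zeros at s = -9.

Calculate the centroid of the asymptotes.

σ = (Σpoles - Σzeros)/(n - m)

σ = (Σpoles - Σzeros)/(n - m) = (-12 - (-9))/(5 - 1) = -3/4 = -0.75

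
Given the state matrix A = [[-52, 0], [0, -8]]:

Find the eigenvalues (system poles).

For diagonal matrix, eigenvalues are diagonal entries: λ₁ = -52, λ₂ = -8.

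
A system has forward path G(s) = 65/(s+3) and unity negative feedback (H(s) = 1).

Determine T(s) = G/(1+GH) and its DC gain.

T(s) = G/(1+GH) = [65/(s+3)] / [1 + 65/(s+3)] = 65/(s+3+65) = 65/(s+68). DC gain = 65/68 = 0.9559.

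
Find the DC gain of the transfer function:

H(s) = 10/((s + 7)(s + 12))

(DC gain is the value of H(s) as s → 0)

DC gain = H(0) = 10/(7 × 12) = 10/84 = 0.1190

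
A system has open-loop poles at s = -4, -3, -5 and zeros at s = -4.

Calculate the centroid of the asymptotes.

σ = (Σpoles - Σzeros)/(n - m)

σ = (Σpoles - Σzeros)/(n - m) = (-12 - (-4))/(3 - 1) = -8/2 = -4.0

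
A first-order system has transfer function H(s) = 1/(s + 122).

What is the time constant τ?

For H(s) = 1/(s + 1/τ), the pole is at -1/τ = -122, so τ = 1/122 = 0.0082 s.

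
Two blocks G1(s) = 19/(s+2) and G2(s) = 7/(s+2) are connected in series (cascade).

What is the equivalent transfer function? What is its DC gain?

Series: multiply transfer functions. G_eq = 19/(s+2) × 7/(s+2) = 133/((s+2)(s+2)). DC gain = 133/(2×2) = 33.25.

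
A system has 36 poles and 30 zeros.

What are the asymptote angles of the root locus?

n - m = 36 - 30 = 6. Angles: θk = (2k + 1)·180°/6 = 30°, 90°, 150°, 210°, 270°, 330°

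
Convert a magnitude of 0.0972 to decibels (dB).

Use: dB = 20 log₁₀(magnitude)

dB = 20 log₁₀(0.0972) = -20.2 dB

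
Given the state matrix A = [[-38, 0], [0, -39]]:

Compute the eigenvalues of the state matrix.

For diagonal matrix, eigenvalues are diagonal entries: λ₁ = -38, λ₂ = -39.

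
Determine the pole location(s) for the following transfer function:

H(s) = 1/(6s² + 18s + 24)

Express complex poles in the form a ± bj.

Discriminant = 18² - 4×6×24 = 324 - 576 = -252 < 0, so the poles are a complex conjugate pair s = (-18 ± j√252)/(2×6). Real part = -18/(2×6) = -18/12 = -1.5; imaginary part = ±√252/(2×6) ≈ 1.3229. Poles: s = -1.5 ± 1.3229j.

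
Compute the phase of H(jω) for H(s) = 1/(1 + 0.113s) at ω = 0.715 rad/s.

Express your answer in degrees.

Phase = -arctan(ωτ) = -arctan(0.715 × 0.113) = -4.6°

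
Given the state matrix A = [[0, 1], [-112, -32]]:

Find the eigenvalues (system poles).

det(A - λI) = λ² - (-32)λ + 112 = (λ - (-4))(λ - (-28)). Eigenvalues: -4, -28.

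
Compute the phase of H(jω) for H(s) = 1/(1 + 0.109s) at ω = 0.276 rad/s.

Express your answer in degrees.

Phase = -arctan(ωτ) = -arctan(0.276 × 0.109) = -1.7°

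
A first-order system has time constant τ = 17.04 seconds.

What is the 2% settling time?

For first-order system, 2% settling time ≈ 4τ = 4 × 17.04 = 68.16 s.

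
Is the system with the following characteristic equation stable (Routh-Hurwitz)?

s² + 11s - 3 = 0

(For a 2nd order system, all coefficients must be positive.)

Coefficients: 1, 11, -3. c=-3 not positive, so system is unstable.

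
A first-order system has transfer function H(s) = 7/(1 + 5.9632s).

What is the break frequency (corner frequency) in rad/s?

Corner frequency = 1/τ = 1/5.9632 = 0.168 rad/s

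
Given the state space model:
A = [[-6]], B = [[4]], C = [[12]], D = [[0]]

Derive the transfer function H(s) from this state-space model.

(sI - A)⁻¹ = 1/(s + 6). H(s) = 12 × 4/(s + 6) + 0 = 48/(s + 6).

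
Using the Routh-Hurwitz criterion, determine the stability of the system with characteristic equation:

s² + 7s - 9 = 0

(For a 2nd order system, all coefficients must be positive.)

Coefficients: 1, 7, -9. c=-9 not positive, so system is unstable.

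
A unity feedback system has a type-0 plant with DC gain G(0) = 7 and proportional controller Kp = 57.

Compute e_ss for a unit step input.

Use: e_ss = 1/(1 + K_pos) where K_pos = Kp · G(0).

K_pos = Kp · G(0) = 57 × 7 = 399. e_ss = 1/(1 + 399) = 0.0025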